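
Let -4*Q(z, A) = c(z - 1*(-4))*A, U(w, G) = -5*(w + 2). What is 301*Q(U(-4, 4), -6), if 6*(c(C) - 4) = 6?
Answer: 4515/2 ≈ 2257.5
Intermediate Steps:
U(w, G) = -10 - 5*w (U(w, G) = -5*(2 + w) = -10 - 5*w)
c(C) = 5 (c(C) = 4 + (1/6)*6 = 4 + 1 = 5)
Q(z, A) = -5*A/4
301*Q(U(-4, 4), -6) = 301*(-5/4*(-6)) = 301*(15/2) = 4515/2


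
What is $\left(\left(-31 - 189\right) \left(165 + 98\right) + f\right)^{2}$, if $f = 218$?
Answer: $3322600164$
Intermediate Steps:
$\left(\left(-31 - 189\right) \left(165 + 98\right) + f\right)^{2} = \left(\left(-31 - 189\right) \left(165 + 98\right) + 218\right)^{2} = \left(\left(-220\right) 263 + 218\right)^{2} = \left(-57860 + 218\right)^{2} = \left(-57642\right)^{2} = 3322600164$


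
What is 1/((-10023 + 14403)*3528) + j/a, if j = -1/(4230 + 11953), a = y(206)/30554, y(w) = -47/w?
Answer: 97260833047961/11753293436640 ≈ 8.2752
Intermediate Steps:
a = -47/6294124 (a = -47/206/30554 = -47*1/206*(1/30554) = -47/206*1/30554 = -47/6294124 ≈ -7.4673e-6)
j = -1/16183 ≈ -6.1793e-5
1/((-10023 + 14403)*3528) + j/a = 1/((-10023 + 14403)*3528) - 1/(16183*(-47/6294124)) = (1/3528)/4380 - 1/16183*(-6294124/47) = (1/4380)*(1/3528) + 6294124/760601 = 1/15452640 + 6294124/760601 = 97260833047961/11753293436640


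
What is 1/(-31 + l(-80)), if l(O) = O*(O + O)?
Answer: 1/12769 ≈ 7.8315e-5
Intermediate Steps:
l(O) = 2*O² (l(O) = O*(2*O) = 2*O²)
1/(-31 + l(-80)) = 1/(-31 + 2*(-80)²) = 1/(-31 + 2*6400) = 1/(-31 + 12800) = 1/12769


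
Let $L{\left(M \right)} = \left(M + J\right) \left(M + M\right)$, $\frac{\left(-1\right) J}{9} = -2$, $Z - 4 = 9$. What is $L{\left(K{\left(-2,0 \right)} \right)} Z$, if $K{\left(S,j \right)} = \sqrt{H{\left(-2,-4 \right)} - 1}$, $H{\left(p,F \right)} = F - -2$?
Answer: $-78 + 468 i \sqrt{3} \approx -78.0 + 810.6 i$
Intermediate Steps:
$Z = 13$ ($Z = 4 + 9 = 13$)
$H{\left(p,F \right)} = 2 + F$ ($H{\left(p,F \right)} = F + 2 = 2 + F$)
$J = 18$ ($J = \left(-9\right) \left(-2\right) = 18$)
$K{\left(S,j \right)} = i \sqrt{3}$ ($K{\left(S,j \right)} = \sqrt{\left(2 - 4\right) - 1} = \sqrt{-2 - 1} = \sqrt{-3} = i \sqrt{3}$)
$L{\left(M \right)} = 2 M \left(18 + M\right)$ ($L{\left(M \right)} = \left(M + 18\right) \left(M + M\right) = \left(18 + M\right) 2 M = 2 M \left(18 + M\right)$)
$L{\left(K{\left(-2,0 \right)} \right)} Z = 2 i \sqrt{3} \left(18 + i \sqrt{3}\right) 13 = 26 i \sqrt{3} \left(18 + i \sqrt{3}\right)$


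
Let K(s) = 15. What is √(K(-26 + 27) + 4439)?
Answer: √4454 ≈ 66.738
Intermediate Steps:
√(K(-26 + 27) + 4439) = √(15 + 4439) = √4454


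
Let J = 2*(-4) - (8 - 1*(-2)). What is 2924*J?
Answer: -52632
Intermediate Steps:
J = -18 (J = -8 - (8 + 2) = -8 - 1*10 = -8 - 10 = -18)
2924*J = 2924*(-18) = -52632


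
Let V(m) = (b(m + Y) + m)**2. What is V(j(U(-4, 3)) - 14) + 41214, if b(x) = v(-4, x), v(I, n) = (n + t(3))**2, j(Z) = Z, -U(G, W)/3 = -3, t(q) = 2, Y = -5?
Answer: 44695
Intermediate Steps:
U(G, W) = 9 (U(G, W) = -3*(-3) = 9)
v(I, n) = (2 + n)**2 (v(I, n) = (n + 2)**2 = (2 + n)**2)
b(x) = (2 + x)**2
V(m) = (m + (-3 + m)**2)**2 (V(m) = ((2 + (m - 5))**2 + m)**2 = ((2 + (-5 + m))**2 + m)**2 = ((-3 + m)**2 + m)**2 = (m + (-3 + m)**2)**2)
V(j(U(-4, 3)) - 14) + 41214 = ((9 - 14) + (-3 + (9 - 14))**2)**2 + 41214 = (-5 + (-3 - 5)**2)**2 + 41214 = (-5 + (-8)**2)**2 + 41214 = (-5 + 64)**2 + 41214 = 59**2 + 41214 = 3481 + 41214 = 44695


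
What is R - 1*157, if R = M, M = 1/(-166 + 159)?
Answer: -1100/7 ≈ -157.14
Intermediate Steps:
M = -⅐ (M = 1/(-7) = -⅐ ≈ -0.14286)
R = -⅐ ≈ -0.14286
R - 1*157 = -⅐ - 1*157 = -⅐ - 157 = -1100/7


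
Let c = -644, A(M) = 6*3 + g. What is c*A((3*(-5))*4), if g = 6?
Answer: -15456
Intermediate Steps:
A(M) = 24 (A(M) = 6*3 + 6 = 18 + 6 = 24)
c*A((3*(-5))*4) = -644*24 = -15456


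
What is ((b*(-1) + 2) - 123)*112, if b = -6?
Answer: -12880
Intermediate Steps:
((b*(-1) + 2) - 123)*112 = ((-6*(-1) + 2) - 123)*112 = ((6 + 2) - 123)*112 = (8 - 123)*112 = -115*112 = -12880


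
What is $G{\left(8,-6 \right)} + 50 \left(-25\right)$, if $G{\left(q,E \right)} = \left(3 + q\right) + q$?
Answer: $-1231$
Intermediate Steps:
$G{\left(q,E \right)} = 3 + 2 q$
$G{\left(8,-6 \right)} + 50 \left(-25\right) = \left(3 + 2 \cdot 8\right) + 50 \left(-25\right) = \left(3 + 16\right) - 1250 = 19 - 1250 = -1231$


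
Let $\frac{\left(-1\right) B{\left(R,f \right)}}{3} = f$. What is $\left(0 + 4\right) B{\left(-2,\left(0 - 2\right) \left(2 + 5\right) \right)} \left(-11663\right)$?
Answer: $-1959384$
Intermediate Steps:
$B{\left(R,f \right)} = - 3 f$
$\left(0 + 4\right) B{\left(-2,\left(0 - 2\right) \left(2 + 5\right) \right)} \left(-11663\right) = \left(0 + 4\right) \left(- 3 \left(0 - 2\right) \left(2 + 5\right)\right) \left(-11663\right) = 4 \left(- 3 \left(\left(-2\right) 7\right)\right) \left(-11663\right) = 4 \left(\left(-3\right) \left(-14\right)\right) \left(-11663\right) = 4 \cdot 42 \left(-11663\right) = 168 \left(-11663\right) = -1959384$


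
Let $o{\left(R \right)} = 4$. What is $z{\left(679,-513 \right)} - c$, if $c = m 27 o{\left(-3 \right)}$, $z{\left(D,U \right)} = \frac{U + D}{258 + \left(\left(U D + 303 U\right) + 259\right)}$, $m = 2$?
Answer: $- \frac{108701950}{503249} \approx -216.0$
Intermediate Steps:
$z{\left(D,U \right)} = \frac{D + U}{517 + 303 U + D U}$ ($z{\left(D,U \right)} = \frac{D + U}{258 + \left(\left(D U + 303 U\right) + 259\right)} = \frac{D + U}{258 + \left(\left(303 U + D U\right) + 259\right)} = \frac{D + U}{258 + \left(259 + 303 U + D U\right)} = \frac{D + U}{517 + 303 U + D U}$)
$c = 216$ ($c = 2 \cdot 27 \cdot 4 = 54 \cdot 4 = 216$)
$z{\left(679,-513 \right)} - c = \frac{679 - 513}{517 + 303 \left(-513\right) + 679 \left(-513\right)} - 216 = \frac{1}{517 - 155439 - 348327} \cdot 166 - 216 = \frac{1}{-503249} \cdot 166 - 216 = \left(- \frac{1}{503249}\right) 166 - 216 = - \frac{166}{503249} - 216 = - \frac{108701950}{503249}$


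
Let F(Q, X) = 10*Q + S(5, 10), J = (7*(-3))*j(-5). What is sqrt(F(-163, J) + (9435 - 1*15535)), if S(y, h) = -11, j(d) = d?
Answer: I*sqrt(7741) ≈ 87.983*I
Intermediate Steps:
J = 105 (J = (7*(-3))*(-5) = -21*(-5) = 105)
F(Q, X) = -11 + 10*Q (F(Q, X) = 10*Q - 11 = -11 + 10*Q)
sqrt(F(-163, J) + (9435 - 1*15535)) = sqrt((-11 + 10*(-163)) + (9435 - 1*15535)) = sqrt((-11 - 1630) + (9435 - 15535)) = sqrt(-1641 - 6100) = sqrt(-7741) = I*sqrt(7741)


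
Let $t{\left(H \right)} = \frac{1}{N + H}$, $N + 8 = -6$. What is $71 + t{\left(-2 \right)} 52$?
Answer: $\frac{271}{4} \approx 67.75$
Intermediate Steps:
$N = -14$ ($N = -8 - 6 = -14$)
$t{\left(H \right)} = \frac{1}{-14 + H}$
$71 + t{\left(-2 \right)} 52 = 71 + \frac{1}{-14 - 2} \cdot 52 = 71 + \frac{1}{-16} \cdot 52 = 71 - \frac{13}{4} = \frac{271}{4}$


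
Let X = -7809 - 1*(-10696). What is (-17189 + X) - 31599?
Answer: -45901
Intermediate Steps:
X = 2887 (X = -7809 + 10696 = 2887)
(-17189 + X) - 31599 = (-17189 + 2887) - 31599 = -14302 - 31599 = -45901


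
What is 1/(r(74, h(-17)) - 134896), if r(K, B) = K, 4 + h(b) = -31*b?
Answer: -1/134822 ≈ -7.4172e-6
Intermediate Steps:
h(b) = -4 - 31*b
1/(r(74, h(-17)) - 134896) = 1/(74 - 134896) = 1/(-134822) = -1/134822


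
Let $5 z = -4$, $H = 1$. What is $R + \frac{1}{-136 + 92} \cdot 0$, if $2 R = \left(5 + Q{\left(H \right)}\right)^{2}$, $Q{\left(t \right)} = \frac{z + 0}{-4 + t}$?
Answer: $\frac{6241}{450} \approx 13.869$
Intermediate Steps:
$z = - \frac{4}{5}$ ($z = \frac{1}{5} \left(-4\right) = - \frac{4}{5} \approx -0.8$)
$Q{\left(t \right)} = - \frac{4}{5 \left(-4 + t\right)}$ ($Q{\left(t \right)} = \frac{- \frac{4}{5} + 0}{-4 + t} = - \frac{4}{5 \left(-4 + t\right)}$)
$R = \frac{6241}{450}$ ($R = \frac{\left(5 - \frac{4}{-20 + 5 \cdot 1}\right)^{2}}{2} = \frac{\left(5 - \frac{4}{-20 + 5}\right)^{2}}{2} = \frac{\left(5 - \frac{4}{-15}\right)^{2}}{2} = \frac{\left(5 - - \frac{4}{15}\right)^{2}}{2} = \frac{\left(5 + \frac{4}{15}\right)^{2}}{2} = \frac{\left(\frac{79}{15}\right)^{2}}{2} = \frac{1}{2} \cdot \frac{6241}{225} = \frac{6241}{450} \approx 13.869$)
$R + \frac{1}{-136 + 92} \cdot 0 = \frac{6241}{450} + \frac{1}{-136 + 92} \cdot 0 = \frac{6241}{450} + \frac{1}{-44} \cdot 0 = \frac{6241}{450} - 0 = \frac{6241}{450} + 0 = \frac{6241}{450}$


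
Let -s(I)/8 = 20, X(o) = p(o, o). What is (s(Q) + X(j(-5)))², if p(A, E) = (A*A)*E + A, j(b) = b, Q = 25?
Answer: 84100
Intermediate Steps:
p(A, E) = A + E*A² (p(A, E) = A²*E + A = E*A² + A = A + E*A²)
X(o) = o*(1 + o²) (X(o) = o*(1 + o*o) = o*(1 + o²))
s(I) = -160 (s(I) = -8*20 = -160)
(s(Q) + X(j(-5)))² = (-160 + (-5 + (-5)³))² = (-160 + (-5 - 125))² = (-160 - 130)² = (-290)² = 84100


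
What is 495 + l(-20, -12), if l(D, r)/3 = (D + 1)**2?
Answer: 1578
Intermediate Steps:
l(D, r) = 3*(1 + D)**2 (l(D, r) = 3*(D + 1)**2 = 3*(1 + D)**2)
495 + l(-20, -12) = 495 + 3*(1 - 20)**2 = 495 + 3*(-19)**2 = 495 + 3*361 = 495 + 1083 = 1578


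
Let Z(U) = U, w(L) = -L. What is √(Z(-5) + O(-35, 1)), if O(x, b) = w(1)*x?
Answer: √30 ≈ 5.4772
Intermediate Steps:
O(x, b) = -x (O(x, b) = (-1*1)*x = -x)
√(Z(-5) + O(-35, 1)) = √(-5 - 1*(-35)) = √(-5 + 35) = √30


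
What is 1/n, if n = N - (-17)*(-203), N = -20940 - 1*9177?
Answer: -1/33568 ≈ -2.9790e-5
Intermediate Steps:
N = -30117 (N = -20940 - 9177 = -30117)
n = -33568 (n = -30117 - (-17)*(-203) = -30117 - 1*3451 = -30117 - 3451 = -33568)
1/n = 1/(-33568) = -1/33568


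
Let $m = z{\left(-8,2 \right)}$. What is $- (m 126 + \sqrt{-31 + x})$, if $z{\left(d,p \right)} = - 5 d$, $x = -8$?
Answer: $-5040 - i \sqrt{39} \approx -5040.0 - 6.245 i$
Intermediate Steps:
$m = 40$ ($m = \left(-5\right) \left(-8\right) = 40$)
$- (m 126 + \sqrt{-31 + x}) = - (40 \cdot 126 + \sqrt{-31 - 8}) = - (5040 + \sqrt{-39}) = - (5040 + i \sqrt{39}) = -5040 - i \sqrt{39}$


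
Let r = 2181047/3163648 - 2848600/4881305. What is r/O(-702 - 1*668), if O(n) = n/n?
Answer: 326877586707/3088546160128 ≈ 0.10584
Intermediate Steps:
r = 326877586707/3088546160128 (r = 2181047*(1/3163648) - 2848600*1/4881305 = 2181047/3163648 - 569720/976261 = 326877586707/3088546160128 ≈ 0.10584)
O(n) = 1
r/O(-702 - 1*668) = (326877586707/3088546160128)/1 = (326877586707/3088546160128)*1 = 326877586707/3088546160128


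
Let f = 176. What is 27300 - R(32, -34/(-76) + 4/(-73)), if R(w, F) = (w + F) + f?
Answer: 75152119/2774 ≈ 27092.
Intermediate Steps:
R(w, F) = 176 + F + w (R(w, F) = (w + F) + 176 = (F + w) + 176 = 176 + F + w)
27300 - R(32, -34/(-76) + 4/(-73)) = 27300 - (176 + (-34/(-76) + 4/(-73)) + 32) = 27300 - (176 + (-34*(-1/76) + 4*(-1/73)) + 32) = 27300 - (176 + (17/38 - 4/73) + 32) = 27300 - (176 + 1089/2774 + 32) = 27300 - 1*578081/2774 = 27300 - 578081/2774 = 75152119/2774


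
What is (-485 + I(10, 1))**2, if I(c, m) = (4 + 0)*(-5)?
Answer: 255025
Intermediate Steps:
I(c, m) = -20 (I(c, m) = 4*(-5) = -20)
(-485 + I(10, 1))**2 = (-485 - 20)**2 = (-505)**2 = 255025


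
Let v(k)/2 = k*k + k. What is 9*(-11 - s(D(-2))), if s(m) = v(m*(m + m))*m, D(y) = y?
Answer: 2493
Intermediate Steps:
v(k) = 2*k + 2*k**2 (v(k) = 2*(k*k + k) = 2*(k**2 + k) = 2*(k + k**2) = 2*k + 2*k**2)
s(m) = 4*m**3*(1 + 2*m**2) (s(m) = (2*(m*(m + m))*(1 + m*(m + m)))*m = (2*(m*(2*m))*(1 + m*(2*m)))*m = (2*(2*m**2)*(1 + 2*m**2))*m = (4*m**2*(1 + 2*m**2))*m = 4*m**3*(1 + 2*m**2))
9*(-11 - s(D(-2))) = 9*(-11 - (-2)**3*(4 + 8*(-2)**2)) = 9*(-11 - (-8)*(4 + 8*4)) = 9*(-11 - (-8)*(4 + 32)) = 9*(-11 - (-8)*36) = 9*(-11 - 1*(-288)) = 9*(-11 + 288) = 9*277 = 2493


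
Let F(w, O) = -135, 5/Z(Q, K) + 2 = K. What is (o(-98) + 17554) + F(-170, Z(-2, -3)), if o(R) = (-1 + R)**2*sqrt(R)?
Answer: 17419 + 68607*I*sqrt(2) ≈ 17419.0 + 97025.0*I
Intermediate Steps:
Z(Q, K) = 5/(-2 + K)
o(R) = sqrt(R)*(-1 + R)**2
(o(-98) + 17554) + F(-170, Z(-2, -3)) = (sqrt(-98)*(-1 - 98)**2 + 17554) - 135 = ((7*I*sqrt(2))*(-99)**2 + 17554) - 135 = ((7*I*sqrt(2))*9801 + 17554) - 135 = (68607*I*sqrt(2) + 17554) - 135 = (17554 + 68607*I*sqrt(2)) - 135 = 17419 + 68607*I*sqrt(2)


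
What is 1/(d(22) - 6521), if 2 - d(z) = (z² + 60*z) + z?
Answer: -1/8345 ≈ -0.00011983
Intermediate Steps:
d(z) = 2 - z² - 61*z (d(z) = 2 - ((z² + 60*z) + z) = 2 - (z² + 61*z) = 2 + (-z² - 61*z) = 2 - z² - 61*z)
1/(d(22) - 6521) = 1/((2 - 1*22² - 61*22) - 6521) = 1/((2 - 1*484 - 1342) - 6521) = 1/((2 - 484 - 1342) - 6521) = 1/(-1824 - 6521) = 1/(-8345) = -1/8345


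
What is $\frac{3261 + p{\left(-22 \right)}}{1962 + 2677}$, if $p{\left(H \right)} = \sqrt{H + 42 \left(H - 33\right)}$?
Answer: $\frac{3261}{4639} + \frac{2 i \sqrt{583}}{4639} \approx 0.70295 + 0.01041 i$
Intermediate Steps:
$p{\left(H \right)} = \sqrt{-1386 + 43 H}$ ($p{\left(H \right)} = \sqrt{H + 42 \left(-33 + H\right)} = \sqrt{H + \left(-1386 + 42 H\right)} = \sqrt{-1386 + 43 H}$)
$\frac{3261 + p{\left(-22 \right)}}{1962 + 2677} = \frac{3261 + \sqrt{-1386 + 43 \left(-22\right)}}{1962 + 2677} = \frac{3261 + \sqrt{-1386 - 946}}{4639} = \left(3261 + \sqrt{-2332}\right) \frac{1}{4639} = \left(3261 + 2 i \sqrt{583}\right) \frac{1}{4639} = \frac{3261}{4639} + \frac{2 i \sqrt{583}}{4639}$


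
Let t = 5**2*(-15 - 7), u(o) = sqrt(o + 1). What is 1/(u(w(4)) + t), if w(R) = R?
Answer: -110/60499 - sqrt(5)/302495 ≈ -0.0018256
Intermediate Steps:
u(o) = sqrt(1 + o)
t = -550 (t = 25*(-22) = -550)
1/(u(w(4)) + t) = 1/(sqrt(1 + 4) - 550) = 1/(sqrt(5) - 550) = 1/(-550 + sqrt(5))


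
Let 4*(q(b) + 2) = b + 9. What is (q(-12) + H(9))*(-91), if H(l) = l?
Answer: -2275/4 ≈ -568.75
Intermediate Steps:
q(b) = ¼ + b/4 (q(b) = -2 + (b + 9)/4 = -2 + (9 + b)/4 = -2 + (9/4 + b/4) = ¼ + b/4)
(q(-12) + H(9))*(-91) = ((¼ + (¼)*(-12)) + 9)*(-91) = ((¼ - 3) + 9)*(-91) = (-11/4 + 9)*(-91) = (25/4)*(-91) = -2275/4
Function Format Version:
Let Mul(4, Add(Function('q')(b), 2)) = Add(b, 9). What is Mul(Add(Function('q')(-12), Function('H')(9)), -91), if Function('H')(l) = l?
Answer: Rational(-2275, 4) ≈ -568.75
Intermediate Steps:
Function('q')(b) = Add(Rational(1, 4), Mul(Rational(1, 4), b)) (Function('q')(b) = Add(-2, Mul(Rational(1, 4), Add(b, 9))) = Add(-2, Mul(Rational(1, 4), Add(9, b))) = Add(-2, Add(Rational(9, 4), Mul(Rational(1, 4), b))) = Add(Rational(1, 4), Mul(Rational(1, 4), b)))
Mul(Add(Function('q')(-12), Function('H')(9)), -91) = Mul(Add(Add(Rational(1, 4), Mul(Rational(1, 4), -12)), 9), -91) = Mul(Add(Add(Rational(1, 4), -3), 9), -91) = Mul(Add(Rational(-11, 4), 9), -91) = Mul(Rational(25, 4), -91) = Rational(-2275, 4)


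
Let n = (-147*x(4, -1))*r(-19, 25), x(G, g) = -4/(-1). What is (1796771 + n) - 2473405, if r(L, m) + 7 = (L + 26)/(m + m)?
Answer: -16815008/25 ≈ -6.7260e+5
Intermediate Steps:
x(G, g) = 4 (x(G, g) = -4*(-1) = 4)
r(L, m) = -7 + (26 + L)/(2*m) (r(L, m) = -7 + (L + 26)/(m + m) = -7 + (26 + L)/((2*m)) = -7 + (26 + L)*(1/(2*m)) = -7 + (26 + L)/(2*m))
n = 100842/25 (n = (-147*4)*((½)*(26 - 19 - 14*25)/25) = -294*(26 - 19 - 350)/25 = -294*(-343)/25 = -588*(-343/50) = 100842/25 ≈ 4033.7)
(1796771 + n) - 2473405 = (1796771 + 100842/25) - 2473405 = 45020117/25 - 2473405 = -16815008/25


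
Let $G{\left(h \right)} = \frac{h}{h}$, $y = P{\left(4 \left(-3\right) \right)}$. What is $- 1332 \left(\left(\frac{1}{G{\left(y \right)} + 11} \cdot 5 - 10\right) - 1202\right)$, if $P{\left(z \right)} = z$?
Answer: $1613829$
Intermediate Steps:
$y = -12$ ($y = 4 \left(-3\right) = -12$)
$G{\left(h \right)} = 1$
$- 1332 \left(\left(\frac{1}{G{\left(y \right)} + 11} \cdot 5 - 10\right) - 1202\right) = - 1332 \left(\left(\frac{1}{1 + 11} \cdot 5 - 10\right) - 1202\right) = - 1332 \left(\left(\frac{1}{12} \cdot 5 - 10\right) - 1202\right) = - 1332 \left(\left(\frac{5}{12} - 10\right) - 1202\right) = - 1332 \left(- \frac{115}{12} - 1202\right) = \left(-1332\right) \left(- \frac{14539}{12}\right) = 1613829$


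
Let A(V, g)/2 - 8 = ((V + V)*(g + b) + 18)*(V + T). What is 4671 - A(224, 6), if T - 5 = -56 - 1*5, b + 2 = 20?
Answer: -3614065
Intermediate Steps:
b = 18 (b = -2 + 20 = 18)
T = -56 (T = 5 + (-56 - 1*5) = 5 + (-56 - 5) = 5 - 61 = -56)
A(V, g) = 16 + 2*(-56 + V)*(18 + 2*V*(18 + g)) (A(V, g) = 16 + 2*(((V + V)*(g + 18) + 18)*(V - 56)) = 16 + 2*(((2*V)*(18 + g) + 18)*(-56 + V)) = 16 + 2*((2*V*(18 + g) + 18)*(-56 + V)) = 16 + 2*((18 + 2*V*(18 + g))*(-56 + V)) = 16 + 2*((-56 + V)*(18 + 2*V*(18 + g))) = 16 + 2*(-56 + V)*(18 + 2*V*(18 + g)))
4671 - A(224, 6) = 4671 - (-2000 - 3996*224 + 72*224**2 - 224*224*6 + 4*6*224**2) = 4671 - (-2000 - 895104 + 72*50176 - 301056 + 4*6*50176) = 4671 - (-2000 - 895104 + 3612672 - 301056 + 1204224) = 4671 - 1*3618736 = 4671 - 3618736 = -3614065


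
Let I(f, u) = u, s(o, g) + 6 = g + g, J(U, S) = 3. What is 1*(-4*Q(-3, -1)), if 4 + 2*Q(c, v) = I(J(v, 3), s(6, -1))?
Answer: 24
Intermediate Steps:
s(o, g) = -6 + 2*g (s(o, g) = -6 + (g + g) = -6 + 2*g)
Q(c, v) = -6 (Q(c, v) = -2 + (-6 + 2*(-1))/2 = -2 + (-6 - 2)/2 = -2 + (½)*(-8) = -2 - 4 = -6)
1*(-4*Q(-3, -1)) = 1*(-4*(-6)) = 1*24 = 24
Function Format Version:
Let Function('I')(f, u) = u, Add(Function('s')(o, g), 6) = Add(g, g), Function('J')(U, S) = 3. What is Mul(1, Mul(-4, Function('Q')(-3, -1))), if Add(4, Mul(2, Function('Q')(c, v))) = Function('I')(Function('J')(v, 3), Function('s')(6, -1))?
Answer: 24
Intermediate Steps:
Function('s')(o, g) = Add(-6, Mul(2, g)) (Function('s')(o, g) = Add(-6, Add(g, g)) = Add(-6, Mul(2, g)))
Function('Q')(c, v) = -6 (Function('Q')(c, v) = Add(-2, Mul(Rational(1, 2), Add(-6, Mul(2, -1)))) = Add(-2, Mul(Rational(1, 2), Add(-6, -2))) = Add(-2, Mul(Rational(1, 2), -8)) = Add(-2, -4) = -6)
Mul(1, Mul(-4, Function('Q')(-3, -1))) = Mul(1, Mul(-4, -6)) = Mul(1, 24) = 24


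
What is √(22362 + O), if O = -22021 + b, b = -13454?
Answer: 3*I*√1457 ≈ 114.51*I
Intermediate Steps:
O = -35475 (O = -22021 - 13454 = -35475)
√(22362 + O) = √(22362 - 35475) = √(-13113) = 3*I*√1457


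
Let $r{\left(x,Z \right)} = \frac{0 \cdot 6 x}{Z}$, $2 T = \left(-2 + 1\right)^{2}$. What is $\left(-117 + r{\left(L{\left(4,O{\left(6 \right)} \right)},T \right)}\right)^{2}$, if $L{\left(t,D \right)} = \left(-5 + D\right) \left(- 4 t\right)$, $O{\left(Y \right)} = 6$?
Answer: $13689$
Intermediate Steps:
$L{\left(t,D \right)} = - 4 t \left(-5 + D\right)$
$T = \frac{1}{2}$ ($T = \frac{\left(-2 + 1\right)^{2}}{2} = \frac{\left(-1\right)^{2}}{2} = \frac{1}{2} \cdot 1 = \frac{1}{2} \approx 0.5$)
$r{\left(x,Z \right)} = 0$ ($r{\left(x,Z \right)} = \frac{0 x}{Z} = \frac{0}{Z} = 0$)
$\left(-117 + r{\left(L{\left(4,O{\left(6 \right)} \right)},T \right)}\right)^{2} = \left(-117 + 0\right)^{2} = \left(-117\right)^{2} = 13689$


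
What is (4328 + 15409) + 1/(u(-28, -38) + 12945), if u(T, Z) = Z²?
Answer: 283995694/14389 ≈ 19737.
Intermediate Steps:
(4328 + 15409) + 1/(u(-28, -38) + 12945) = (4328 + 15409) + 1/((-38)² + 12945) = 19737 + 1/(1444 + 12945) = 19737 + 1/14389 = 283995694/14389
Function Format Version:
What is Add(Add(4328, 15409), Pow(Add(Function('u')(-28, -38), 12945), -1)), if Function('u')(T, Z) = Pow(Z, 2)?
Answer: Rational(283995694, 14389) ≈ 19737.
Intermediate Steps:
Add(Add(4328, 15409), Pow(Add(Function('u')(-28, -38), 12945), -1)) = Add(Add(4328, 15409), Pow(Add(Pow(-38, 2), 12945), -1)) = Add(19737, Pow(Add(1444, 12945), -1)) = Add(19737, Pow(14389, -1)) = Add(19737, Rational(1, 14389)) = Rational(283995694, 14389)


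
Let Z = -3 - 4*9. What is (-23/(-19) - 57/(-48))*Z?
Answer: -28431/304 ≈ -93.523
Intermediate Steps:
Z = -39 (Z = -3 - 36 = -39)
(-23/(-19) - 57/(-48))*Z = (-23/(-19) - 57/(-48))*(-39) = (-23*(-1/19) - 57*(-1/48))*(-39) = (23/19 + 19/16)*(-39) = (729/304)*(-39) = -28431/304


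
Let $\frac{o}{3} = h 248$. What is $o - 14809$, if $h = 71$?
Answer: $38015$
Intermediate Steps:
$o = 52824$ ($o = 3 \cdot 71 \cdot 248 = 3 \cdot 17608 = 52824$)
$o - 14809 = 52824 - 14809 = 38015$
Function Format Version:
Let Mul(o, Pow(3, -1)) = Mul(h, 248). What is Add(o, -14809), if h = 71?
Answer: 38015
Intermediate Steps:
o = 52824 (o = Mul(3, Mul(71, 248)) = Mul(3, 17608) = 52824)
Add(o, -14809) = Add(52824, -14809) = 38015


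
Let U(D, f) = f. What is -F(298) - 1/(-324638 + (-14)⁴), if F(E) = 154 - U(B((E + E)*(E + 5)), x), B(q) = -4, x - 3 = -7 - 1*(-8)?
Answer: -42933299/286222 ≈ -150.00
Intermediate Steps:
x = 4 (x = 3 + (-7 - 1*(-8)) = 3 + (-7 + 8) = 3 + 1 = 4)
F(E) = 150 (F(E) = 154 - 1*4 = 154 - 4 = 150)
-F(298) - 1/(-324638 + (-14)⁴) = -1*150 - 1/(-324638 + (-14)⁴) = -150 - 1/(-324638 + 38416) = -150 - 1/(-286222) = -150 - 1*(-1/286222) = -150 + 1/286222 = -42933299/286222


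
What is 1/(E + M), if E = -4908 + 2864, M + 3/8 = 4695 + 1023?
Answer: 8/29389 ≈ 0.00027221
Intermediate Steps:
M = 45741/8 (M = -3/8 + (4695 + 1023) = -3/8 + 5718 = 45741/8 ≈ 5717.6)
E = -2044
1/(E + M) = 1/(-2044 + 45741/8) = 1/(29389/8) = 8/29389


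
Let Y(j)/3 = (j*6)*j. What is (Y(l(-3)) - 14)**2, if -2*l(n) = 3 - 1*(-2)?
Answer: 38809/4 ≈ 9702.3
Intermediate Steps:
l(n) = -5/2 (l(n) = -(3 - 1*(-2))/2 = -(3 + 2)/2 = -1/2*5 = -5/2)
Y(j) = 18*j**2 (Y(j) = 3*((j*6)*j) = 3*((6*j)*j) = 3*(6*j**2) = 18*j**2)
(Y(l(-3)) - 14)**2 = (18*(-5/2)**2 - 14)**2 = (18*(25/4) - 14)**2 = (225/2 - 14)**2 = (197/2)**2 = 38809/4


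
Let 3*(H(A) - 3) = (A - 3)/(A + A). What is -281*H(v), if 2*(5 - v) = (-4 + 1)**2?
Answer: -3653/6 ≈ -608.83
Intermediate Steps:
v = 1/2 (v = 5 - (-4 + 1)**2/2 = 5 - 1/2*(-3)**2 = 5 - 1/2*9 = 5 - 9/2 = 1/2 ≈ 0.50000)
H(A) = 3 + (-3 + A)/(6*A) (H(A) = 3 + ((A - 3)/(A + A))/3 = 3 + ((-3 + A)/((2*A)))/3 = 3 + ((-3 + A)*(1/(2*A)))/3 = 3 + ((-3 + A)/(2*A))/3 = 3 + (-3 + A)/(6*A))
-281*H(v) = -281*(-3 + 19*(1/2))/(6*1/2) = -281*2*(-3 + 19/2)/6 = -281*2*13/(6*2) = -281*13/6 = -3653/6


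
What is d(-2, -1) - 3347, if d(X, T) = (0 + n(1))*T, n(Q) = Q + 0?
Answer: -3348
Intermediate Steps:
n(Q) = Q
d(X, T) = T (d(X, T) = (0 + 1)*T = 1*T = T)
d(-2, -1) - 3347 = -1 - 3347 = -3348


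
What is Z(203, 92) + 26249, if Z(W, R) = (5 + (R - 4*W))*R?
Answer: -39531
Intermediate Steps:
Z(W, R) = R*(5 + R - 4*W) (Z(W, R) = (5 + R - 4*W)*R = R*(5 + R - 4*W))
Z(203, 92) + 26249 = 92*(5 + 92 - 4*203) + 26249 = 92*(5 + 92 - 812) + 26249 = 92*(-715) + 26249 = -65780 + 26249 = -39531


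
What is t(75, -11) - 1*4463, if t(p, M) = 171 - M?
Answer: -4281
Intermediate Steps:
t(75, -11) - 1*4463 = (171 - 1*(-11)) - 1*4463 = (171 + 11) - 4463 = 182 - 4463 = -4281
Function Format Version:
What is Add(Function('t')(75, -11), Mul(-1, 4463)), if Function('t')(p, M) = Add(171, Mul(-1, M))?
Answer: -4281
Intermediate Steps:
Add(Function('t')(75, -11), Mul(-1, 4463)) = Add(Add(171, Mul(-1, -11)), Mul(-1, 4463)) = Add(Add(171, 11), -4463) = Add(182, -4463) = -4281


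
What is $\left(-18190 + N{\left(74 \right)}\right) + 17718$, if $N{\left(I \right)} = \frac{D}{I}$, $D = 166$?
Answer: $- \frac{17381}{37} \approx -469.76$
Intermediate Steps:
$N{\left(I \right)} = \frac{166}{I}$
$\left(-18190 + N{\left(74 \right)}\right) + 17718 = \left(-18190 + \frac{166}{74}\right) + 17718 = \left(-18190 + 166 \cdot \frac{1}{74}\right) + 17718 = \left(-18190 + \frac{83}{37}\right) + 17718 = - \frac{672947}{37} + 17718 = - \frac{17381}{37}$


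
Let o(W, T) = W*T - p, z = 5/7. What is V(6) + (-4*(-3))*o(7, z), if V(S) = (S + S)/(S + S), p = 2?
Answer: 37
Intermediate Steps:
V(S) = 1 (V(S) = (2*S)/((2*S)) = (2*S)*(1/(2*S)) = 1)
z = 5/7 (z = 5*(1/7) = 5/7 ≈ 0.71429)
o(W, T) = -2 + T*W (o(W, T) = W*T - 1*2 = T*W - 2 = -2 + T*W)
V(6) + (-4*(-3))*o(7, z) = 1 + (-4*(-3))*(-2 + (5/7)*7) = 1 + 12*(-2 + 5) = 1 + 12*3 = 1 + 36 = 37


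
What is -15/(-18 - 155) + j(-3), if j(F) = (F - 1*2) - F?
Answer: -331/173 ≈ -1.9133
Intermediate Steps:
j(F) = -2 (j(F) = (F - 2) - F = (-2 + F) - F = -2)
-15/(-18 - 155) + j(-3) = -15/(-18 - 155) - 2 = -15/(-173) - 2 = -15*(-1/173) - 2 = 15/173 - 2 = -331/173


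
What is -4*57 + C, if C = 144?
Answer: -84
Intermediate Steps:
-4*57 + C = -4*57 + 144 = -228 + 144 = -84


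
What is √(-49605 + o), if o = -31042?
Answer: I*√80647 ≈ 283.98*I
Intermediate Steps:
√(-49605 + o) = √(-49605 - 31042) = √(-80647) = I*√80647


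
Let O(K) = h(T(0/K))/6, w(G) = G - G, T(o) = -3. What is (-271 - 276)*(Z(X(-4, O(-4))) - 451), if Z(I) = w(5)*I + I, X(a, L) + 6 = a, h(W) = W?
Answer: 252167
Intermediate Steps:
w(G) = 0
O(K) = -½ (O(K) = -3/6 = -3*⅙ = -½)
X(a, L) = -6 + a
Z(I) = I (Z(I) = 0*I + I = 0 + I = I)
(-271 - 276)*(Z(X(-4, O(-4))) - 451) = (-271 - 276)*((-6 - 4) - 451) = -547*(-10 - 451) = -547*(-461) = 252167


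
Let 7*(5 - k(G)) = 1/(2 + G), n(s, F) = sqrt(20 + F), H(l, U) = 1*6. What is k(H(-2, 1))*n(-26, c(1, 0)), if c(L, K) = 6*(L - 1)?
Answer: 279*sqrt(5)/28 ≈ 22.281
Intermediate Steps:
c(L, K) = -6 + 6*L (c(L, K) = 6*(-1 + L) = -6 + 6*L)
H(l, U) = 6
k(G) = 5 - 1/(7*(2 + G))
k(H(-2, 1))*n(-26, c(1, 0)) = ((69 + 35*6)/(7*(2 + 6)))*sqrt(20 + (-6 + 6*1)) = ((1/7)*(69 + 210)/8)*sqrt(20 + (-6 + 6)) = ((1/7)*(1/8)*279)*sqrt(20 + 0) = 279*sqrt(20)/56 = 279*(2*sqrt(5))/56 = 279*sqrt(5)/28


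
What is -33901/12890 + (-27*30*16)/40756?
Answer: -387180889/131336210 ≈ -2.9480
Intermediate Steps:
-33901/12890 + (-27*30*16)/40756 = -33901*1/12890 - 810*16*(1/40756) = -33901/12890 - 12960*1/40756 = -33901/12890 - 3240/10189 = -387180889/131336210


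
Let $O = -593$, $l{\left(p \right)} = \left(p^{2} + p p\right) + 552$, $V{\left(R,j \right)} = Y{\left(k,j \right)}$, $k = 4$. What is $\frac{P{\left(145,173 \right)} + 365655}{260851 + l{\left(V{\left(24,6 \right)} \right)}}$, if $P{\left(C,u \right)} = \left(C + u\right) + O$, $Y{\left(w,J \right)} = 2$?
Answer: $\frac{365380}{261411} \approx 1.3977$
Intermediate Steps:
$V{\left(R,j \right)} = 2$
$l{\left(p \right)} = 552 + 2 p^{2}$ ($l{\left(p \right)} = \left(p^{2} + p^{2}\right) + 552 = 2 p^{2} + 552 = 552 + 2 p^{2}$)
$P{\left(C,u \right)} = -593 + C + u$ ($P{\left(C,u \right)} = \left(C + u\right) - 593 = -593 + C + u$)
$\frac{P{\left(145,173 \right)} + 365655}{260851 + l{\left(V{\left(24,6 \right)} \right)}} = \frac{\left(-593 + 145 + 173\right) + 365655}{260851 + \left(552 + 2 \cdot 2^{2}\right)} = \frac{-275 + 365655}{260851 + \left(552 + 2 \cdot 4\right)} = \frac{365380}{260851 + \left(552 + 8\right)} = \frac{365380}{260851 + 560} = \frac{365380}{261411}$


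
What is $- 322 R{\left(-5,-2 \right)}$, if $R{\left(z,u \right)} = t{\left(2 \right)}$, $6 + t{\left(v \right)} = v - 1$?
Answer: $1610$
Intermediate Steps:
$t{\left(v \right)} = -7 + v$ ($t{\left(v \right)} = -6 + \left(v - 1\right) = -6 + \left(-1 + v\right) = -7 + v$)
$R{\left(z,u \right)} = -5$ ($R{\left(z,u \right)} = -7 + 2 = -5$)
$- 322 R{\left(-5,-2 \right)} = \left(-322\right) \left(-5\right) = 1610$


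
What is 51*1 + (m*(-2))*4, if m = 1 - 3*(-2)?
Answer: -5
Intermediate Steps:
m = 7 (m = 1 + 6 = 7)
51*1 + (m*(-2))*4 = 51*1 + (7*(-2))*4 = 51 - 14*4 = 51 - 56 = -5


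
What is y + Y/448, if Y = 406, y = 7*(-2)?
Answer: -419/32 ≈ -13.094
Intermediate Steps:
y = -14
y + Y/448 = -14 + 406/448 = -14 + 406*(1/448) = -14 + 29/32 = -419/32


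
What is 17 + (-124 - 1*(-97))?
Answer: -10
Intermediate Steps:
17 + (-124 - 1*(-97)) = 17 + (-124 + 97) = 17 - 27 = -10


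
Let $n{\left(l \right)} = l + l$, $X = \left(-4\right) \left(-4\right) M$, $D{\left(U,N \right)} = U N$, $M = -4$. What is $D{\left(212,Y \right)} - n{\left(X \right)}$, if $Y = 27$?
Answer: $5852$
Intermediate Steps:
$D{\left(U,N \right)} = N U$
$X = -64$ ($X = \left(-4\right) \left(-4\right) \left(-4\right) = 16 \left(-4\right) = -64$)
$n{\left(l \right)} = 2 l$
$D{\left(212,Y \right)} - n{\left(X \right)} = 27 \cdot 212 - 2 \left(-64\right) = 5724 - -128 = 5724 + 128 = 5852$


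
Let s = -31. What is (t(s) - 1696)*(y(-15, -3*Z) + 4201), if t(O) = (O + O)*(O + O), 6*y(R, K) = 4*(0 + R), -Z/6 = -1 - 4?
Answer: 9002268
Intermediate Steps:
Z = 30 (Z = -6*(-1 - 4) = -6*(-5) = 30)
y(R, K) = 2*R/3 (y(R, K) = (4*(0 + R))/6 = (4*R)/6 = 2*R/3)
t(O) = 4*O² (t(O) = (2*O)*(2*O) = 4*O²)
(t(s) - 1696)*(y(-15, -3*Z) + 4201) = (4*(-31)² - 1696)*((⅔)*(-15) + 4201) = (4*961 - 1696)*(-10 + 4201) = (3844 - 1696)*4191 = 2148*4191 = 9002268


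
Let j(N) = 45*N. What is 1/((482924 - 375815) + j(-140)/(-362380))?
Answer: 18119/1940708286 ≈ 9.3363e-6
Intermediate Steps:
1/((482924 - 375815) + j(-140)/(-362380)) = 1/((482924 - 375815) + (45*(-140))/(-362380)) = 1/(107109 - 6300*(-1/362380)) = 1/(107109 + 315/18119) = 1/(1940708286/18119) = 18119/1940708286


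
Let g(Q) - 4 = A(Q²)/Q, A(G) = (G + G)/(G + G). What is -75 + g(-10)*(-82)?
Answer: -1974/5 ≈ -394.80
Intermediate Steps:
A(G) = 1 (A(G) = (2*G)/((2*G)) = (2*G)*(1/(2*G)) = 1)
g(Q) = 4 + 1/Q
-75 + g(-10)*(-82) = -75 + (4 + 1/(-10))*(-82) = -75 + (4 - ⅒)*(-82) = -75 + (39/10)*(-82) = -75 - 1599/5 = -1974/5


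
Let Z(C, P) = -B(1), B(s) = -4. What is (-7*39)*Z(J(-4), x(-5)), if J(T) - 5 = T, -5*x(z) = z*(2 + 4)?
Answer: -1092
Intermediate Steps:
x(z) = -6*z/5 (x(z) = -z*(2 + 4)/5 = -z*6/5 = -6*z/5)
J(T) = 5 + T
Z(C, P) = 4 (Z(C, P) = -1*(-4) = 4)
(-7*39)*Z(J(-4), x(-5)) = -7*39*4 = -273*4 = -1092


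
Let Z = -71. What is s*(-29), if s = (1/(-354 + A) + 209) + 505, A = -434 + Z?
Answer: -17786425/859 ≈ -20706.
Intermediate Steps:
A = -505 (A = -434 - 71 = -505)
s = 613325/859 (s = (1/(-354 - 505) + 209) + 505 = (1/(-859) + 209) + 505 = (-1/859 + 209) + 505 = 179530/859 + 505 = 613325/859 ≈ 714.00)
s*(-29) = (613325/859)*(-29) = -17786425/859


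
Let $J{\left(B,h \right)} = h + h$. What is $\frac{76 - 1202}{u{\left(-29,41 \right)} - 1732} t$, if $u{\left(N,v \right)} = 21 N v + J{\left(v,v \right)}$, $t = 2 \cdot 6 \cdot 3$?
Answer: $\frac{13512}{8873} \approx 1.5228$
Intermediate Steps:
$t = 36$ ($t = 12 \cdot 3 = 36$)
$J{\left(B,h \right)} = 2 h$
$u{\left(N,v \right)} = 2 v + 21 N v$ ($u{\left(N,v \right)} = 21 N v + 2 v = 2 v + 21 N v$)
$\frac{76 - 1202}{u{\left(-29,41 \right)} - 1732} t = \frac{76 - 1202}{41 \left(2 + 21 \left(-29\right)\right) - 1732} \cdot 36 = - \frac{1126}{41 \left(2 - 609\right) - 1732} \cdot 36 = - \frac{1126}{41 \left(-607\right) - 1732} \cdot 36 = - \frac{1126}{-24887 - 1732} \cdot 36 = - \frac{1126}{-26619} \cdot 36 = \left(-1126\right) \left(- \frac{1}{26619}\right) 36 = \frac{1126}{26619} \cdot 36 = \frac{13512}{8873}$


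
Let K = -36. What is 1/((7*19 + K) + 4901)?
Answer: 1/4998 ≈ 0.00020008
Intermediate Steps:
1/((7*19 + K) + 4901) = 1/((7*19 - 36) + 4901) = 1/((133 - 36) + 4901) = 1/(97 + 4901) = 1/4998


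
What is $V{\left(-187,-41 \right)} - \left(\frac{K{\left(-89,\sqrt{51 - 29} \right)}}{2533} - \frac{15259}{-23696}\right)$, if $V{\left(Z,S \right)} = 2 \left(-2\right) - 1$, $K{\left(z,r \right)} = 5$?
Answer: $- \frac{338879367}{60021968} \approx -5.6459$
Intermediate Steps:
$V{\left(Z,S \right)} = -5$ ($V{\left(Z,S \right)} = -4 - 1 = -5$)
$V{\left(-187,-41 \right)} - \left(\frac{K{\left(-89,\sqrt{51 - 29} \right)}}{2533} - \frac{15259}{-23696}\right) = -5 - \left(\frac{5}{2533} - \frac{15259}{-23696}\right) = -5 - \left(5 \cdot \frac{1}{2533} - - \frac{15259}{23696}\right) = -5 - \left(\frac{5}{2533} + \frac{15259}{23696}\right) = -5 - \frac{38769527}{60021968} = - \frac{338879367}{60021968}$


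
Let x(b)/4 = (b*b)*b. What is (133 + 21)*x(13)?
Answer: 1353352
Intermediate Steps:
x(b) = 4*b³ (x(b) = 4*((b*b)*b) = 4*(b²*b) = 4*b³)
(133 + 21)*x(13) = (133 + 21)*(4*13³) = 154*(4*2197) = 154*8788 = 1353352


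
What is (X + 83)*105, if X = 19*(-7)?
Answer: -5250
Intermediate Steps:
X = -133
(X + 83)*105 = (-133 + 83)*105 = -50*105 = -5250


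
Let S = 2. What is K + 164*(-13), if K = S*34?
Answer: -2064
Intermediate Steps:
K = 68 (K = 2*34 = 68)
K + 164*(-13) = 68 + 164*(-13) = 68 - 2132 = -2064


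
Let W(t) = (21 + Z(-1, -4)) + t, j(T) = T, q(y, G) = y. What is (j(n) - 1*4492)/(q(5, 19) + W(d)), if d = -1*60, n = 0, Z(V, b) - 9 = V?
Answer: 2246/13 ≈ 172.77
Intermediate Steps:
Z(V, b) = 9 + V
d = -60
W(t) = 29 + t (W(t) = (21 + (9 - 1)) + t = (21 + 8) + t = 29 + t)
(j(n) - 1*4492)/(q(5, 19) + W(d)) = (0 - 1*4492)/(5 + (29 - 60)) = (0 - 4492)/(5 - 31) = -4492/(-26) = -4492*(-1/26) = 2246/13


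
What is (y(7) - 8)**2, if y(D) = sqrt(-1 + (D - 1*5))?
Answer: 49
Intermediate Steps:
y(D) = sqrt(-6 + D) (y(D) = sqrt(-1 + (D - 5)) = sqrt(-1 + (-5 + D)) = sqrt(-6 + D))
(y(7) - 8)**2 = (sqrt(-6 + 7) - 8)**2 = (sqrt(1) - 8)**2 = (1 - 8)**2 = (-7)**2 = 49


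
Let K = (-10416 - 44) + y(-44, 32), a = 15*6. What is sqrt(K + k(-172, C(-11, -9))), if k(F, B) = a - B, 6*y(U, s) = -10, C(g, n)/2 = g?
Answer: I*sqrt(93147)/3 ≈ 101.73*I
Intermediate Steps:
C(g, n) = 2*g
y(U, s) = -5/3 (y(U, s) = (1/6)*(-10) = -5/3)
a = 90
k(F, B) = 90 - B
K = -31385/3 (K = (-10416 - 44) - 5/3 = -10460 - 5/3 = -31385/3 ≈ -10462.)
sqrt(K + k(-172, C(-11, -9))) = sqrt(-31385/3 + (90 - 2*(-11))) = sqrt(-31385/3 + (90 - 1*(-22))) = sqrt(-31385/3 + (90 + 22)) = sqrt(-31385/3 + 112) = sqrt(-31049/3) = I*sqrt(93147)/3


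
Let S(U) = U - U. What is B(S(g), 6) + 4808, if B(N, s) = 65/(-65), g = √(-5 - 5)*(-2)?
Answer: 4807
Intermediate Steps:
g = -2*I*√10 (g = √(-10)*(-2) = (I*√10)*(-2) = -2*I*√10 ≈ -6.3246*I)
S(U) = 0
B(N, s) = -1 (B(N, s) = 65*(-1/65) = -1)
B(S(g), 6) + 4808 = -1 + 4808 = 4807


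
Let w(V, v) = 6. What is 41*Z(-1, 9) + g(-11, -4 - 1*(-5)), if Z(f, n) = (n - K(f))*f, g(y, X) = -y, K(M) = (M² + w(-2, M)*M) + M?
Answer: -604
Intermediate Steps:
K(M) = M² + 7*M (K(M) = (M² + 6*M) + M = M² + 7*M)
Z(f, n) = f*(n - f*(7 + f)) (Z(f, n) = (n - f*(7 + f))*f = f*(n - f*(7 + f)))
41*Z(-1, 9) + g(-11, -4 - 1*(-5)) = 41*(-1*(-1)*(-1*9 - (7 - 1))) - 1*(-11) = 41*(-1*(-1)*(-9 - 1*6)) + 11 = 41*(-1*(-1)*(-9 - 6)) + 11 = 41*(-1*(-1)*(-15)) + 11 = 41*(-15) + 11 = -615 + 11 = -604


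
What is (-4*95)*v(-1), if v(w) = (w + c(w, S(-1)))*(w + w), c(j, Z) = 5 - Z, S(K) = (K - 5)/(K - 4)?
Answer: 2128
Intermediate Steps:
S(K) = (-5 + K)/(-4 + K)
v(w) = 2*w*(19/5 + w) (v(w) = (w + (5 - (-5 - 1)/(-4 - 1)))*(w + w) = (w + (5 - (-6)/(-5)))*(2*w) = (w + (5 - (-1)*(-6)/5))*(2*w) = (w + (5 - 1*6/5))*(2*w) = (w + (5 - 6/5))*(2*w) = (w + 19/5)*(2*w) = (19/5 + w)*(2*w) = 2*w*(19/5 + w))
(-4*95)*v(-1) = (-4*95)*((⅖)*(-1)*(19 + 5*(-1))) = -152*(-1)*(19 - 5) = -152*(-1)*14 = -380*(-28/5) = 2128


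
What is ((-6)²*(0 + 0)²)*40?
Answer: 0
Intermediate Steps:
((-6)²*(0 + 0)²)*40 = (36*0²)*40 = (36*0)*40 = 0*40 = 0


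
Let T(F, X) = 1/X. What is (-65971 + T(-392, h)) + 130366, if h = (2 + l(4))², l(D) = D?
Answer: 2318221/36 ≈ 64395.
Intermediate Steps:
h = 36 (h = (2 + 4)² = 6² = 36)
(-65971 + T(-392, h)) + 130366 = (-65971 + 1/36) + 130366 = -2374955/36 + 130366 = 2318221/36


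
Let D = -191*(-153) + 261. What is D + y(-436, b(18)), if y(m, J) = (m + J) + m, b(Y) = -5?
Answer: 28607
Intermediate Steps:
D = 29484 (D = 29223 + 261 = 29484)
y(m, J) = J + 2*m (y(m, J) = (J + m) + m = J + 2*m)
D + y(-436, b(18)) = 29484 + (-5 + 2*(-436)) = 29484 + (-5 - 872) = 29484 - 877 = 28607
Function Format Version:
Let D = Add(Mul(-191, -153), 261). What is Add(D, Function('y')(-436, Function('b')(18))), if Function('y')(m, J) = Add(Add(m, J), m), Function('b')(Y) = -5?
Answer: 28607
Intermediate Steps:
D = 29484 (D = Add(29223, 261) = 29484)
Function('y')(m, J) = Add(J, Mul(2, m)) (Function('y')(m, J) = Add(Add(J, m), m) = Add(J, Mul(2, m)))
Add(D, Function('y')(-436, Function('b')(18))) = Add(29484, Add(-5, Mul(2, -436))) = Add(29484, Add(-5, -872)) = Add(29484, -877) = 28607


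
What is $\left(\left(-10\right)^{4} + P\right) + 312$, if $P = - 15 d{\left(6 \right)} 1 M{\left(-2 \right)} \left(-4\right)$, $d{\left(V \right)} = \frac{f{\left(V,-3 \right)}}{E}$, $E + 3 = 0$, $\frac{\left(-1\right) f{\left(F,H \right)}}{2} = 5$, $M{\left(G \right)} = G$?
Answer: $9912$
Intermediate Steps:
$f{\left(F,H \right)} = -10$ ($f{\left(F,H \right)} = \left(-2\right) 5 = -10$)
$E = -3$ ($E = -3 + 0 = -3$)
$d{\left(V \right)} = \frac{10}{3}$ ($d{\left(V \right)} = - \frac{10}{-3} = \left(-10\right) \left(- \frac{1}{3}\right) = \frac{10}{3}$)
$P = -400$ ($P = \left(-15\right) \frac{10}{3} \cdot 1 \left(-2\right) \left(-4\right) = - 50 \left(\left(-2\right) \left(-4\right)\right) = \left(-50\right) 8 = -400$)
$\left(\left(-10\right)^{4} + P\right) + 312 = \left(\left(-10\right)^{4} - 400\right) + 312 = \left(10000 - 400\right) + 312 = 9600 + 312 = 9912$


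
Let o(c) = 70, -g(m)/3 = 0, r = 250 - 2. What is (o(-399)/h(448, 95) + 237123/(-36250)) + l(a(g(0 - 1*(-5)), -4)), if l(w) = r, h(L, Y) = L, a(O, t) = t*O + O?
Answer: 140136657/580000 ≈ 241.61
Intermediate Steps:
r = 248
g(m) = 0 (g(m) = -3*0 = 0)
a(O, t) = O + O*t (a(O, t) = O*t + O = O + O*t)
l(w) = 248
(o(-399)/h(448, 95) + 237123/(-36250)) + l(a(g(0 - 1*(-5)), -4)) = (70/448 + 237123/(-36250)) + 248 = (70*(1/448) + 237123*(-1/36250)) + 248 = (5/32 - 237123/36250) + 248 = -3703343/580000 + 248 = 140136657/580000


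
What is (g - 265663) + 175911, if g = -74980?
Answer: -164732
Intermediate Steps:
(g - 265663) + 175911 = (-74980 - 265663) + 175911 = -340643 + 175911 = -164732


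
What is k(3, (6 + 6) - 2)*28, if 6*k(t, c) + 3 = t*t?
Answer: 28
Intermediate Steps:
k(t, c) = -1/2 + t**2/6 (k(t, c) = -1/2 + (t*t)/6 = -1/2 + t**2/6)
k(3, (6 + 6) - 2)*28 = (-1/2 + (1/6)*3**2)*28 = (-1/2 + (1/6)*9)*28 = (-1/2 + 3/2)*28 = 1*28 = 28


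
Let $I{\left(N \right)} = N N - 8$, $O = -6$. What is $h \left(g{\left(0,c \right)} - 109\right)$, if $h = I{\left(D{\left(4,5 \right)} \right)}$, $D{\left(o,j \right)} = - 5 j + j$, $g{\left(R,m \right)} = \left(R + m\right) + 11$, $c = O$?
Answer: $-40768$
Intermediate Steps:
$c = -6$
$g{\left(R,m \right)} = 11 + R + m$
$D{\left(o,j \right)} = - 4 j$
$I{\left(N \right)} = -8 + N^{2}$ ($I{\left(N \right)} = N^{2} - 8 = -8 + N^{2}$)
$h = 392$ ($h = -8 + \left(\left(-4\right) 5\right)^{2} = -8 + \left(-20\right)^{2} = -8 + 400 = 392$)
$h \left(g{\left(0,c \right)} - 109\right) = 392 \left(\left(11 + 0 - 6\right) - 109\right) = 392 \left(5 - 109\right) = 392 \left(-104\right) = -40768$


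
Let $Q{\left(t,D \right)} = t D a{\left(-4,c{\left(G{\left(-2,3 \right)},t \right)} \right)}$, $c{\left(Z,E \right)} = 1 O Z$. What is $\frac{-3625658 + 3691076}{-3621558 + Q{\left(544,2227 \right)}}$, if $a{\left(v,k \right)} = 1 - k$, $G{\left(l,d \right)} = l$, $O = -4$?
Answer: $- \frac{32709}{6050987} \approx -0.0054056$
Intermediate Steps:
$c{\left(Z,E \right)} = - 4 Z$ ($c{\left(Z,E \right)} = 1 \left(-4\right) Z = - 4 Z$)
$Q{\left(t,D \right)} = - 7 D t$ ($Q{\left(t,D \right)} = t D \left(1 - \left(-4\right) \left(-2\right)\right) = D t \left(1 - 8\right) = D t \left(-7\right) = - 7 D t$)
$\frac{-3625658 + 3691076}{-3621558 + Q{\left(544,2227 \right)}} = \frac{-3625658 + 3691076}{-3621558 - 15589 \cdot 544} = \frac{65418}{-3621558 - 8480416} = \frac{65418}{-12101974} = 65418 \left(- \frac{1}{12101974}\right) = - \frac{32709}{6050987}$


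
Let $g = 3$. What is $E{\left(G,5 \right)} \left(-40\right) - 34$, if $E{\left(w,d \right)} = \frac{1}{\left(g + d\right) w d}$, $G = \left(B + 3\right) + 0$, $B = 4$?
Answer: $- \frac{239}{7} \approx -34.143$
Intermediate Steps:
$G = 7$ ($G = \left(4 + 3\right) + 0 = 7 + 0 = 7$)
$E{\left(w,d \right)} = \frac{1}{d w \left(3 + d\right)}$ ($E{\left(w,d \right)} = \frac{1}{\left(3 + d\right) w d} = \frac{1}{\left(3 + d\right) d w} = \frac{1}{d w \left(3 + d\right)}$)
$E{\left(G,5 \right)} \left(-40\right) - 34 = \frac{1}{5 \cdot 7 \left(3 + 5\right)} \left(-40\right) - 34 = \frac{1}{5} \cdot \frac{1}{7} \cdot \frac{1}{8} \left(-40\right) + \left(-58 + 24\right) = \frac{1}{5} \cdot \frac{1}{7} \cdot \frac{1}{8} \left(-40\right) - 34 = \frac{1}{280} \left(-40\right) - 34 = - \frac{1}{7} - 34 = - \frac{239}{7}$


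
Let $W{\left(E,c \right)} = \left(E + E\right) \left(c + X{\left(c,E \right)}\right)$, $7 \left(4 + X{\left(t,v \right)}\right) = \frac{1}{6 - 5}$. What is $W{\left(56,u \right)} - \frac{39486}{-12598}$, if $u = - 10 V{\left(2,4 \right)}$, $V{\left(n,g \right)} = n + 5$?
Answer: $- \frac{52085585}{6299} \approx -8268.9$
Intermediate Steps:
$X{\left(t,v \right)} = - \frac{27}{7}$ ($X{\left(t,v \right)} = -4 + \frac{1}{7 \left(6 - 5\right)} = -4 + \frac{1}{7 \cdot 1} = -4 + \frac{1}{7} \cdot 1 = -4 + \frac{1}{7} = - \frac{27}{7}$)
$V{\left(n,g \right)} = 5 + n$
$u = -70$ ($u = - 10 \left(5 + 2\right) = \left(-10\right) 7 = -70$)
$W{\left(E,c \right)} = 2 E \left(- \frac{27}{7} + c\right)$ ($W{\left(E,c \right)} = \left(E + E\right) \left(c - \frac{27}{7}\right) = 2 E \left(- \frac{27}{7} + c\right)$)
$W{\left(56,u \right)} - \frac{39486}{-12598} = \frac{2}{7} \cdot 56 \left(-27 + 7 \left(-70\right)\right) - \frac{39486}{-12598} = \frac{2}{7} \cdot 56 \left(-27 - 490\right) - 39486 \left(- \frac{1}{12598}\right) = \frac{2}{7} \cdot 56 \left(-517\right) - - \frac{19743}{6299} = -8272 + \frac{19743}{6299} = - \frac{52085585}{6299}$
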